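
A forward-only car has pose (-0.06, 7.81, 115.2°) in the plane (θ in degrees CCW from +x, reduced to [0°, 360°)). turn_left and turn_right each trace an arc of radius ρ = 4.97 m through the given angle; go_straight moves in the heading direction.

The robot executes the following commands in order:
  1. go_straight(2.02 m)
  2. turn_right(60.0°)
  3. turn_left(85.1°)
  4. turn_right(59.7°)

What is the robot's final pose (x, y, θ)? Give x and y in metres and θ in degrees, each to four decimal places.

set_pose: (x, y, θ) = (-0.0600, 7.8100, 115.2000°), ρ = 4.97
go_straight(2.02): x += 2.02·cos θ, y += 2.02·sin θ → (-0.9201, 9.6378, 115.2000°)
turn_right(60.0°): centre at ρ to the right, rotate −60.0° → (-0.5042, 14.5903, 55.2000°)
turn_left(85.1°): centre at ρ to the left, rotate +85.1° → (-1.4106, 21.2507, 140.3000°)
turn_right(59.7°): centre at ρ to the right, rotate −59.7° → (-3.1392, 25.8863, 80.6000°)

(-3.1392, 25.8863, 80.6000°)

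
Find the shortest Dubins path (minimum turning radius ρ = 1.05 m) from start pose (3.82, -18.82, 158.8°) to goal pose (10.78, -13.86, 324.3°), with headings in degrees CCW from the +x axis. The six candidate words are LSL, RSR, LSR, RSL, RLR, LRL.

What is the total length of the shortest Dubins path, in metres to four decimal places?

10.3023 m

Let ψ = atan2(Δy, Δx) = atan2(4.96, 6.96) = 35.4753° be the start→goal bearing.
Normalize: d = |goal − start| / ρ = 8.546531/1.05 = 8.139554, α = (θ_start − ψ) mod 360° = 123.3247° = 2.152422 rad, β = (θ_goal − ψ) mod 360° = 288.8247° = 5.040941 rad.
Common terms: sin α = 0.835571, cos α = -0.549383, sin β = -0.946510, cos β = 0.322673, cos(α−β) = -0.968148, d² = 66.252336. Work in radians in the unit-radius frame; every candidate has L = ρ·(t + p + q).
LSL: p² = 2 + d² − 2cos(α−β) + 2d(sin α − sin β) = 99.199325; p = √p² = 9.959886; φ = atan2(cos β − cos α, d + sin α − sin β) = 0.087669 rad; t = (φ − α) mod 2π = 4.218433 rad, q = (β − φ) mod 2π = 4.953272 rad → L = 1.05·(4.218433 + 9.959886 + 4.953272) = 1.05·19.131591 = 20.088171 m
RSR: p² = 2 + d² − 2cos(α−β) + 2d(sin β − sin α) = 41.177937; p = √p² = 6.417004; φ = atan2(cos α − cos β, d − sin α + sin β) = -0.136319 rad; t = (α − φ) mod 2π = 2.288741 rad, q = (φ − β) mod 2π = 1.105924 rad → L = 1.05·(2.288741 + 6.417004 + 1.105924) = 1.05·9.811669 = 10.302253 m
LSR: p² = d² − 2 + 2cos(α−β) + 2d(sin α + sin β) = 60.510044; p = √p² = 7.778820; φ = atan2(−cos α − cos β, d + sin α + sin β) − atan2(−2, p) = 0.279888 rad; t = (φ − α) mod 2π = 4.410652 rad, q = (φ − β) mod 2π = 1.522132 rad → L = 1.05·(4.410652 + 7.778820 + 1.522132) = 1.05·13.711604 = 14.397184 m
RSL: p² = d² − 2 + 2cos(α−β) − 2d(sin α + sin β) = 64.122037; p = √p² = 8.007624; φ = atan2(cos α + cos β, d − sin α − sin β) − atan2(2, p) = -0.272226 rad; t = (α − φ) mod 2π = 2.424648 rad, q = (β − φ) mod 2π = 5.313167 rad → L = 1.05·(2.424648 + 8.007624 + 5.313167) = 1.05·15.745439 = 16.532711 m
RLR: c = (6 − d² + 2cos(α−β) + 2d(sin α − sin β))/8 = -4.147242, |c| > 1 → infeasible
LRL: c = (6 − d² + 2cos(α−β) − 2d(sin α − sin β))/8 = -11.399916, |c| > 1 → infeasible
Shortest: RSR with L = 10.302253 m ≈ 10.3023 m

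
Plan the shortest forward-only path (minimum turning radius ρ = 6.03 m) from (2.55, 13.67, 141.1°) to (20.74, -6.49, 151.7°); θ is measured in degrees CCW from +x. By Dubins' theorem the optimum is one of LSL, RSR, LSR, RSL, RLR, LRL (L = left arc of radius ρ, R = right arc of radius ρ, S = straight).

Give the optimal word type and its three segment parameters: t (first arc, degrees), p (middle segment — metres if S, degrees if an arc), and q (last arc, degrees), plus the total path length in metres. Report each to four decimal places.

RSR: t = 189.6469°, p = 26.0755 m, q = 159.7531°, L = 62.8475 m

Let ψ = atan2(Δy, Δx) = atan2(-20.16, 18.19) = -47.9406° be the start→goal bearing.
Normalize: d = |goal − start| / ρ = 27.153300/6.03 = 4.503035, α = (θ_start − ψ) mod 360° = 189.0406° = 3.299382 rad, β = (θ_goal − ψ) mod 360° = 199.6406° = 3.484386 rad.
Common terms: sin α = -0.157135, cos α = -0.987577, sin β = -0.336120, cos β = -0.941819, cos(α−β) = 0.982935, d² = 20.277323. Work in radians in the unit-radius frame; every candidate has L = ρ·(t + p + q).
LSL: p² = 2 + d² − 2cos(α−β) + 2d(sin α − sin β) = 21.923401; p = √p² = 4.682243; φ = atan2(cos β − cos α, d + sin α − sin β) = 0.009773 rad; t = (φ − α) mod 2π = 2.993577 rad, q = (β − φ) mod 2π = 3.474614 rad → L = 6.03·(2.993577 + 4.682243 + 3.474614) = 6.03·11.150433 = 67.237113 m
RSR: p² = 2 + d² − 2cos(α−β) + 2d(sin β − sin α) = 18.699503; p = √p² = 4.324292; φ = atan2(cos α − cos β, d − sin α + sin β) = -0.010582 rad; t = (α − φ) mod 2π = 3.309963 rad, q = (φ − β) mod 2π = 2.788217 rad → L = 6.03·(3.309963 + 4.324292 + 2.788217) = 6.03·10.422473 = 62.847510 m
LSR: p² = d² − 2 + 2cos(α−β) + 2d(sin α + sin β) = 15.800907; p = √p² = 3.975035; φ = atan2(−cos α − cos β, d + sin α + sin β) − atan2(−2, p) = 0.914629 rad; t = (φ − α) mod 2π = 3.898433 rad, q = (φ − β) mod 2π = 3.713428 rad → L = 6.03·(3.898433 + 3.975035 + 3.713428) = 6.03·11.586896 = 69.868985 m
RSL: p² = d² − 2 + 2cos(α−β) − 2d(sin α + sin β) = 24.685479; p = √p² = 4.968448; φ = atan2(cos α + cos β, d − sin α − sin β) − atan2(2, p) = -0.751218 rad; t = (α − φ) mod 2π = 4.050600 rad, q = (β − φ) mod 2π = 4.235605 rad → L = 6.03·(4.050600 + 4.968448 + 4.235605) = 6.03·13.254653 = 79.925555 m
RLR: c = (6 − d² + 2cos(α−β) + 2d(sin α − sin β))/8 = -1.337438, |c| > 1 → infeasible
LRL: c = (6 − d² + 2cos(α−β) − 2d(sin α − sin β))/8 = -1.740425, |c| > 1 → infeasible
Shortest: RSR with L = 62.847510 m ≈ 62.8475 m
Convert RSR to answer units (arcs ×180/π): t = 3.309963·180/π = 189.6469°, p = ρ·p = 6.03·4.324292 = 26.0755 m, q = 2.788217·180/π = 159.7531°, L = 62.8475 m.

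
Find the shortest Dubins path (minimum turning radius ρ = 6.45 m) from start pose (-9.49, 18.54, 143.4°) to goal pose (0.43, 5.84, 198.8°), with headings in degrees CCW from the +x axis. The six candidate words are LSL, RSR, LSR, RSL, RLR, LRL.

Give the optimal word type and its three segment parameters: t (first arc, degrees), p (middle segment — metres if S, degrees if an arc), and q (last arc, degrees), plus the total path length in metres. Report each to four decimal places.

Let ψ = atan2(Δy, Δx) = atan2(-12.70, 9.92) = -52.0065° be the start→goal bearing.
Normalize: d = |goal − start| / ρ = 16.115099/6.45 = 2.498465, α = (θ_start − ψ) mod 360° = 195.4065° = 3.410487 rad, β = (θ_goal − ψ) mod 360° = 250.8065° = 4.377400 rad.
Common terms: sin α = -0.265666, cos α = -0.964065, sin β = -0.944414, cos β = -0.328759, cos(α−β) = 0.567844, d² = 6.242327. Work in radians in the unit-radius frame; every candidate has L = ρ·(t + p + q).
LSL: p² = 2 + d² − 2cos(α−β) + 2d(sin α − sin β) = 10.498295; p = √p² = 3.240107; φ = atan2(cos β − cos α, d + sin α − sin β) = 0.197354 rad; t = (φ − α) mod 2π = 3.070052 rad, q = (β − φ) mod 2π = 4.180045 rad → L = 6.45·(3.070052 + 3.240107 + 4.180045) = 6.45·10.490205 = 67.661822 m
RSR: p² = 2 + d² − 2cos(α−β) + 2d(sin β − sin α) = 3.714983; p = √p² = 1.927429; φ = atan2(cos α − cos β, d − sin α + sin β) = -0.335894 rad; t = (α − φ) mod 2π = 3.746381 rad, q = (φ − β) mod 2π = 1.569892 rad → L = 6.45·(3.746381 + 1.927429 + 1.569892) = 6.45·7.243702 = 46.721879 m
LSR: p² = d² − 2 + 2cos(α−β) + 2d(sin α + sin β) = -0.668669 < 0 → infeasible
RSL: p² = d² − 2 + 2cos(α−β) − 2d(sin α + sin β) = 11.424697; p = √p² = 3.380044; φ = atan2(cos α + cos β, d − sin α − sin β) − atan2(2, p) = -0.869734 rad; t = (α − φ) mod 2π = 4.280221 rad, q = (β − φ) mod 2π = 5.247133 rad → L = 6.45·(4.280221 + 3.380044 + 5.247133) = 6.45·12.907398 = 83.252716 m
RLR: c = (6 − d² + 2cos(α−β) + 2d(sin α − sin β))/8 = 0.535627; p = 2π − arccos c = 5.277639 rad; φ = atan2(cos α − cos β, d − sin α + sin β) = -0.335894 rad; t = (α − φ + p/2) mod 2π = 0.102015 rad, q = (α − β − t + p) mod 2π = 4.208712 rad → L = 6.45·(0.102015 + 5.277639 + 4.208712) = 6.45·9.588366 = 61.844960 m
LRL: c = (6 − d² + 2cos(α−β) − 2d(sin α − sin β))/8 = -0.312287; p = 2π − arccos c = 4.394790 rad; φ = atan2(cos β − cos α, d + sin α − sin β) = 0.197354 rad; t = (φ − α + p/2) mod 2π = 5.267447 rad, q = (β − α − t + p) mod 2π = 0.094255 rad → L = 6.45·(5.267447 + 4.394790 + 0.094255) = 6.45·9.756492 = 62.929371 m
Shortest: RSR with L = 46.721879 m ≈ 46.7219 m
Convert RSR to answer units (arcs ×180/π): t = 3.746381·180/π = 214.6518°, p = ρ·p = 6.45·1.927429 = 12.4319 m, q = 1.569892·180/π = 89.9482°, L = 46.7219 m.

RSR: t = 214.6518°, p = 12.4319 m, q = 89.9482°, L = 46.7219 m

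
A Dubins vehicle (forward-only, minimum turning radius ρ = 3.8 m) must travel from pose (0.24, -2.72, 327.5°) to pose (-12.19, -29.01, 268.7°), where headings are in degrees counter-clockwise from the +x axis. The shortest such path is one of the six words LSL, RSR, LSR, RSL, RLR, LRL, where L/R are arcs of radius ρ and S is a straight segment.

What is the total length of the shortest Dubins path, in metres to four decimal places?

Let ψ = atan2(Δy, Δx) = atan2(-26.29, -12.43) = -115.3049° be the start→goal bearing.
Normalize: d = |goal − start| / ρ = 29.080389/3.8 = 7.652734, α = (θ_start − ψ) mod 360° = 82.8049° = 1.445219 rad, β = (θ_goal − ψ) mod 360° = 24.0049° = 0.418965 rad.
Common terms: sin α = 0.992126, cos α = 0.125248, sin β = 0.406815, cos β = 0.913510, cos(α−β) = 0.518027, d² = 58.564335. Work in radians in the unit-radius frame; every candidate has L = ρ·(t + p + q).
LSL: p² = 2 + d² − 2cos(α−β) + 2d(sin α − sin β) = 68.486726; p = √p² = 8.275671; φ = atan2(cos β − cos α, d + sin α − sin β) = 0.095395 rad; t = (φ − α) mod 2π = 4.933362 rad, q = (β − φ) mod 2π = 0.323570 rad → L = 3.8·(4.933362 + 8.275671 + 0.323570) = 3.8·13.532602 = 51.423889 m
RSR: p² = 2 + d² − 2cos(α−β) + 2d(sin β − sin α) = 50.569837; p = √p² = 7.111247; φ = atan2(cos α − cos β, d − sin α + sin β) = -0.111076 rad; t = (α − φ) mod 2π = 1.556294 rad, q = (φ − β) mod 2π = 5.753144 rad → L = 3.8·(1.556294 + 7.111247 + 5.753144) = 3.8·14.420686 = 54.798607 m
LSR: p² = d² − 2 + 2cos(α−β) + 2d(sin α + sin β) = 79.011834; p = √p² = 8.888860; φ = atan2(−cos α − cos β, d + sin α + sin β) − atan2(−2, p) = 0.107056 rad; t = (φ − α) mod 2π = 4.945023 rad, q = (φ − β) mod 2π = 5.971276 rad → L = 3.8·(4.945023 + 8.888860 + 5.971276) = 3.8·19.805159 = 75.259605 m
RSL: p² = d² − 2 + 2cos(α−β) − 2d(sin α + sin β) = 36.188944; p = √p² = 6.015725; φ = atan2(cos α + cos β, d − sin α − sin β) − atan2(2, p) = -0.156368 rad; t = (α − φ) mod 2π = 1.601587 rad, q = (β − φ) mod 2π = 0.575334 rad → L = 3.8·(1.601587 + 6.015725 + 0.575334) = 3.8·8.192646 = 31.132054 m
RLR: c = (6 − d² + 2cos(α−β) + 2d(sin α − sin β))/8 = -5.321230, |c| > 1 → infeasible
LRL: c = (6 − d² + 2cos(α−β) − 2d(sin α − sin β))/8 = -7.560841, |c| > 1 → infeasible
Shortest: RSL with L = 31.132054 m ≈ 31.1321 m

31.1321 m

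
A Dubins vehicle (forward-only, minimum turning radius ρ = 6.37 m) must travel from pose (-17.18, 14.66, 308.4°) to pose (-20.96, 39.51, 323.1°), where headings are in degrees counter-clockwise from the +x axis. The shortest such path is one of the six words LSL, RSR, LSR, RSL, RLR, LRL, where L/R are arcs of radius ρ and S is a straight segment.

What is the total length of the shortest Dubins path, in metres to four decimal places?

Let ψ = atan2(Δy, Δx) = atan2(24.85, -3.78) = 98.6491° be the start→goal bearing.
Normalize: d = |goal − start| / ρ = 25.135849/6.37 = 3.945973, α = (θ_start − ψ) mod 360° = 209.7509° = 3.660844 rad, β = (θ_goal − ψ) mod 360° = 224.4509° = 3.917407 rad.
Common terms: sin α = -0.496230, cos α = -0.868191, sin β = -0.700298, cos β = -0.713851, cos(α−β) = 0.967268, d² = 15.570704. Work in radians in the unit-radius frame; every candidate has L = ρ·(t + p + q).
LSL: p² = 2 + d² − 2cos(α−β) + 2d(sin α − sin β) = 17.246660; p = √p² = 4.152910; φ = atan2(cos β − cos α, d + sin α − sin β) = 0.037173 rad; t = (φ − α) mod 2π = 2.659515 rad, q = (β − φ) mod 2π = 3.880234 rad → L = 6.37·(2.659515 + 4.152910 + 3.880234) = 6.37·10.692658 = 68.112235 m
RSR: p² = 2 + d² − 2cos(α−β) + 2d(sin β − sin α) = 14.025677; p = √p² = 3.745087; φ = atan2(cos α − cos β, d − sin α + sin β) = -0.041223 rad; t = (α − φ) mod 2π = 3.702067 rad, q = (φ − β) mod 2π = 2.324555 rad → L = 6.37·(3.702067 + 3.745087 + 2.324555) = 6.37·9.771709 = 62.245786 m
LSR: p² = d² − 2 + 2cos(α−β) + 2d(sin α + sin β) = 6.062308; p = √p² = 2.462175; φ = atan2(−cos α − cos β, d + sin α + sin β) − atan2(−2, p) = 1.204328 rad; t = (φ − α) mod 2π = 3.826670 rad, q = (φ − β) mod 2π = 3.570106 rad → L = 6.37·(3.826670 + 2.462175 + 3.570106) = 6.37·9.858951 = 62.801519 m
RSL: p² = d² − 2 + 2cos(α−β) − 2d(sin α + sin β) = 24.948171; p = √p² = 4.994814; φ = atan2(cos α + cos β, d − sin α − sin β) − atan2(2, p) = -0.679316 rad; t = (α − φ) mod 2π = 4.340160 rad, q = (β − φ) mod 2π = 4.596723 rad → L = 6.37·(4.340160 + 4.994814 + 4.596723) = 6.37·13.931697 = 88.744910 m
RLR: c = (6 − d² + 2cos(α−β) + 2d(sin α − sin β))/8 = -0.753210; p = 2π − arccos c = 3.859461 rad; φ = atan2(cos α − cos β, d − sin α + sin β) = -0.041223 rad; t = (α − φ + p/2) mod 2π = 5.631797 rad, q = (α − β − t + p) mod 2π = 4.254286 rad → L = 6.37·(5.631797 + 3.859461 + 4.254286) = 6.37·13.745544 = 87.559113 m
LRL: c = (6 − d² + 2cos(α−β) − 2d(sin α − sin β))/8 = -1.155832, |c| > 1 → infeasible
Shortest: RSR with L = 62.245786 m ≈ 62.2458 m

62.2458 m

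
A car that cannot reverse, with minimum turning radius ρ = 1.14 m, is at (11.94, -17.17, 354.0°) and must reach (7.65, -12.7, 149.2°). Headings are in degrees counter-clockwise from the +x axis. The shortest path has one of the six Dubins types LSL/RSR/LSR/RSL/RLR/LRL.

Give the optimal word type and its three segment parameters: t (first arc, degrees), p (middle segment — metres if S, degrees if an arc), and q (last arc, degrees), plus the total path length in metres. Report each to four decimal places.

Let ψ = atan2(Δy, Δx) = atan2(4.47, -4.29) = 133.8229° be the start→goal bearing.
Normalize: d = |goal − start| / ρ = 6.195563/1.14 = 5.434704, α = (θ_start − ψ) mod 360° = 220.1771° = 3.842816 rad, β = (θ_goal − ψ) mod 360° = 15.3771° = 0.268382 rad.
Common terms: sin α = -0.645153, cos α = -0.764053, sin β = 0.265172, cos β = 0.964201, cos(α−β) = -0.907777, d² = 29.536011. Work in radians in the unit-radius frame; every candidate has L = ρ·(t + p + q).
LSL: p² = 2 + d² − 2cos(α−β) + 2d(sin α − sin β) = 23.456877; p = √p² = 4.843230; φ = atan2(cos β − cos α, d + sin α − sin β) = 0.364882 rad; t = (φ − α) mod 2π = 2.805251 rad, q = (β − φ) mod 2π = 6.186685 rad → L = 1.14·(2.805251 + 4.843230 + 6.186685) = 1.14·13.835166 = 15.772090 m
RSR: p² = 2 + d² − 2cos(α−β) + 2d(sin β − sin α) = 43.246255; p = √p² = 6.576188; φ = atan2(cos α − cos β, d − sin α + sin β) = -0.265928 rad; t = (α − φ) mod 2π = 4.108744 rad, q = (φ − β) mod 2π = 5.748875 rad → L = 1.14·(4.108744 + 6.576188 + 5.748875) = 1.14·16.433808 = 18.734541 m
LSR: p² = d² − 2 + 2cos(α−β) + 2d(sin α + sin β) = 21.590283; p = √p² = 4.646534; φ = atan2(−cos α − cos β, d + sin α + sin β) − atan2(−2, p) = 0.366884 rad; t = (φ − α) mod 2π = 2.807253 rad, q = (φ − β) mod 2π = 0.098502 rad → L = 1.14·(2.807253 + 4.646534 + 0.098502) = 1.14·7.552290 = 8.609610 m
RSL: p² = d² − 2 + 2cos(α−β) − 2d(sin α + sin β) = 29.850630; p = √p² = 5.463573; φ = atan2(cos α + cos β, d − sin α − sin β) − atan2(2, p) = -0.316503 rad; t = (α − φ) mod 2π = 4.159319 rad, q = (β − φ) mod 2π = 0.584885 rad → L = 1.14·(4.159319 + 5.463573 + 0.584885) = 1.14·10.207777 = 11.636866 m
RLR: c = (6 − d² + 2cos(α−β) + 2d(sin α − sin β))/8 = -4.405782, |c| > 1 → infeasible
LRL: c = (6 − d² + 2cos(α−β) − 2d(sin α − sin β))/8 = -1.932110, |c| > 1 → infeasible
Shortest: LSR with L = 8.609610 m ≈ 8.6096 m
Convert LSR to answer units (arcs ×180/π): t = 2.807253·180/π = 160.8438°, p = ρ·p = 1.14·4.646534 = 5.2970 m, q = 0.098502·180/π = 5.6438°, L = 8.6096 m.

LSR: t = 160.8438°, p = 5.2970 m, q = 5.6438°, L = 8.6096 m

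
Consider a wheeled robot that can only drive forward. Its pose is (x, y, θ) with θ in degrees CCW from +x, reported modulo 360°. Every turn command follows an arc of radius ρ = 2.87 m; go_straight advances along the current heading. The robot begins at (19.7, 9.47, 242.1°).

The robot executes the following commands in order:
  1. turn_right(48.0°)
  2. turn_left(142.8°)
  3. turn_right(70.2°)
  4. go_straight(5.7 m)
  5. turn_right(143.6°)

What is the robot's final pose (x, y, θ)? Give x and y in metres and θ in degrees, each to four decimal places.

(13.5776, -7.2917, 123.1000°)

set_pose: (x, y, θ) = (19.7000, 9.4700, 242.1000°), ρ = 2.87
turn_right(48.0°): centre at ρ to the right, rotate −48.0° → (17.8628, 8.0294, 194.1000°)
turn_left(142.8°): centre at ρ to the left, rotate +142.8° → (17.4359, 2.6060, 336.9000°)
turn_right(70.2°): centre at ρ to the right, rotate −70.2° → (19.1752, -0.1991, 266.7000°)
go_straight(5.7): x += 5.7·cos θ, y += 5.7·sin θ → (18.8471, -5.8896, 266.7000°)
turn_right(143.6°): centre at ρ to the right, rotate −143.6° → (13.5776, -7.2917, 123.1000°)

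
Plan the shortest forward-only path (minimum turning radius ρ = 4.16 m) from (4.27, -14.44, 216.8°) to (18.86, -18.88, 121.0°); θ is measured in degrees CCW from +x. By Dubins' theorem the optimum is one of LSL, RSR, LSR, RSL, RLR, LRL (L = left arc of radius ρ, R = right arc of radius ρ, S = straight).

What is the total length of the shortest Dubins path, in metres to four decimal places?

28.3132 m

Let ψ = atan2(Δy, Δx) = atan2(-4.44, 14.59) = -16.9260° be the start→goal bearing.
Normalize: d = |goal − start| / ρ = 15.250629/4.16 = 3.666017, α = (θ_start − ψ) mod 360° = 233.7260° = 4.079287 rad, β = (θ_goal − ψ) mod 360° = 137.9260° = 2.407262 rad.
Common terms: sin α = -0.806196, cos α = -0.591648, sin β = 0.670090, cos β = -0.742279, cos(α−β) = -0.101056, d² = 13.439678. Work in radians in the unit-radius frame; every candidate has L = ρ·(t + p + q).
LSL: p² = 2 + d² − 2cos(α−β) + 2d(sin α − sin β) = 4.817607; p = √p² = 2.194905; φ = atan2(cos β − cos α, d + sin α − sin β) = -0.068682 rad; t = (φ − α) mod 2π = 2.135216 rad, q = (β − φ) mod 2π = 2.475944 rad → L = 4.16·(2.135216 + 2.194905 + 2.475944) = 4.16·6.806065 = 28.313229 m
RSR: p² = 2 + d² − 2cos(α−β) + 2d(sin β − sin α) = 26.465975; p = √p² = 5.144509; φ = atan2(cos α − cos β, d − sin α + sin β) = 0.029284 rad; t = (α − φ) mod 2π = 4.050003 rad, q = (φ − β) mod 2π = 3.905208 rad → L = 4.16·(4.050003 + 5.144509 + 3.905208) = 4.16·13.099720 = 54.494835 m
LSR: p² = d² − 2 + 2cos(α−β) + 2d(sin α + sin β) = 10.239633; p = √p² = 3.199943; φ = atan2(−cos α − cos β, d + sin α + sin β) − atan2(−2, p) = 0.919912 rad; t = (φ − α) mod 2π = 3.123810 rad, q = (φ − β) mod 2π = 4.795835 rad → L = 4.16·(3.123810 + 3.199943 + 4.795835) = 4.16·11.119587 = 46.257483 m
RSL: p² = d² − 2 + 2cos(α−β) − 2d(sin α + sin β) = 12.235498; p = √p² = 3.497928; φ = atan2(cos α + cos β, d − sin α − sin β) − atan2(2, p) = -0.856822 rad; t = (α − φ) mod 2π = 4.936109 rad, q = (β − φ) mod 2π = 3.264084 rad → L = 4.16·(4.936109 + 3.497928 + 3.264084) = 4.16·11.698121 = 48.664184 m
RLR: c = (6 − d² + 2cos(α−β) + 2d(sin α − sin β))/8 = -2.308247, |c| > 1 → infeasible
LRL: c = (6 − d² + 2cos(α−β) − 2d(sin α − sin β))/8 = 0.397799; p = 2π − arccos c = 5.121506 rad; φ = atan2(cos β − cos α, d + sin α − sin β) = -0.068682 rad; t = (φ − α + p/2) mod 2π = 4.695969 rad, q = (β − α − t + p) mod 2π = 5.036697 rad → L = 4.16·(4.695969 + 5.121506 + 5.036697) = 4.16·14.854171 = 61.793353 m
Shortest: LSL with L = 28.313229 m ≈ 28.3132 m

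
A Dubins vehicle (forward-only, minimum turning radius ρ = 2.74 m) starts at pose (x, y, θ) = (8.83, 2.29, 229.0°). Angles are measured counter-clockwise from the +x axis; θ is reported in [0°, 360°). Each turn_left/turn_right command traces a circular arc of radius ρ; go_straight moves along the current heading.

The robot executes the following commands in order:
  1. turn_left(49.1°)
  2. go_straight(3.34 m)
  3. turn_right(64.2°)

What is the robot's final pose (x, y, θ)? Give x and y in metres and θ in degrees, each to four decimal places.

set_pose: (x, y, θ) = (8.8300, 2.2900, 229.0000°), ρ = 2.74
turn_left(49.1°): centre at ρ to the left, rotate +49.1° → (8.1852, 0.1063, 278.1000°)
go_straight(3.34): x += 3.34·cos θ, y += 3.34·sin θ → (8.6558, -3.2004, 278.1000°)
turn_right(64.2°): centre at ρ to the right, rotate −64.2° → (7.4714, -5.8607, 213.9000°)

(7.4714, -5.8607, 213.9000°)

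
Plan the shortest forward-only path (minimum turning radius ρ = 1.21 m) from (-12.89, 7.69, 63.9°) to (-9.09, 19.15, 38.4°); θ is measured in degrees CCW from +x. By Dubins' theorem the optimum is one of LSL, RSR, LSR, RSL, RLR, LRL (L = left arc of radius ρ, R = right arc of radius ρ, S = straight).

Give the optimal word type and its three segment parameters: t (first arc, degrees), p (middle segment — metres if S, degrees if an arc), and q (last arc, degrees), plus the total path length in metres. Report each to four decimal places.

LSR: t = 8.8230°, p = 11.2036 m, q = 34.3230°, L = 12.1148 m

Let ψ = atan2(Δy, Δx) = atan2(11.46, 3.80) = 71.6551° be the start→goal bearing.
Normalize: d = |goal − start| / ρ = 12.073591/1.21 = 9.978174, α = (θ_start − ψ) mod 360° = 352.2449° = 6.147833 rad, β = (θ_goal − ψ) mod 360° = 326.7449° = 5.702774 rad.
Common terms: sin α = -0.134939, cos α = 0.990854, sin β = -0.548368, cos β = 0.836237, cos(α−β) = 0.902585, d² = 99.563964. Work in radians in the unit-radius frame; every candidate has L = ρ·(t + p + q).
LSL: p² = 2 + d² − 2cos(α−β) + 2d(sin α − sin β) = 108.009318; p = √p² = 10.392753; φ = atan2(cos β − cos α, d + sin α − sin β) = -0.014878 rad; t = (φ − α) mod 2π = 0.120474 rad, q = (β − φ) mod 2π = 5.717652 rad → L = 1.21·(0.120474 + 10.392753 + 5.717652) = 1.21·16.230880 = 19.639364 m
RSR: p² = 2 + d² − 2cos(α−β) + 2d(sin β − sin α) = 91.508269; p = √p² = 9.565995; φ = atan2(cos α − cos β, d − sin α + sin β) = 0.016164 rad; t = (α − φ) mod 2π = 6.131670 rad, q = (φ − β) mod 2π = 0.596575 rad → L = 1.21·(6.131670 + 9.565995 + 0.596575) = 1.21·16.294240 = 19.716030 m
LSR: p² = d² − 2 + 2cos(α−β) + 2d(sin α + sin β) = 85.732831; p = √p² = 9.259203; φ = atan2(−cos α − cos β, d + sin α + sin β) − atan2(−2, p) = 0.018638 rad; t = (φ − α) mod 2π = 0.153990 rad, q = (φ − β) mod 2π = 0.599049 rad → L = 1.21·(0.153990 + 9.259203 + 0.599049) = 1.21·10.012241 = 12.114811 m
RSL: p² = d² − 2 + 2cos(α−β) − 2d(sin α + sin β) = 113.005438; p = √p² = 10.630402; φ = atan2(cos α + cos β, d − sin α − sin β) − atan2(2, p) = -0.016241 rad; t = (α − φ) mod 2π = 6.164075 rad, q = (β − φ) mod 2π = 5.719016 rad → L = 1.21·(6.164075 + 10.630402 + 5.719016) = 1.21·22.513492 = 27.241326 m
RLR: c = (6 − d² + 2cos(α−β) + 2d(sin α − sin β))/8 = -10.438534, |c| > 1 → infeasible
LRL: c = (6 − d² + 2cos(α−β) − 2d(sin α − sin β))/8 = -12.501165, |c| > 1 → infeasible
Shortest: LSR with L = 12.114811 m ≈ 12.1148 m
Convert LSR to answer units (arcs ×180/π): t = 0.153990·180/π = 8.8230°, p = ρ·p = 1.21·9.259203 = 11.2036 m, q = 0.599049·180/π = 34.3230°, L = 12.1148 m.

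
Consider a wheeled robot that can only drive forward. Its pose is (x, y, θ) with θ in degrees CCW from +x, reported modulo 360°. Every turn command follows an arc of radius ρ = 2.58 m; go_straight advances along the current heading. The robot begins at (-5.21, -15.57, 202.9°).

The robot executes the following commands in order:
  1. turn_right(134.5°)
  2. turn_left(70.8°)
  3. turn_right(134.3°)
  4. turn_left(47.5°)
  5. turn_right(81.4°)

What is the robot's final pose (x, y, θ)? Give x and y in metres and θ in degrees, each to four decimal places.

set_pose: (x, y, θ) = (-5.2100, -15.5700, 202.9000°), ρ = 2.58
turn_right(134.5°): centre at ρ to the right, rotate −134.5° → (-8.6128, -12.2436, 68.4000°)
turn_left(70.8°): centre at ρ to the left, rotate +70.8° → (-9.3258, -9.3408, 139.2000°)
turn_right(134.3°): centre at ρ to the right, rotate −134.3° → (-7.8603, -4.8172, 4.9000°)
turn_left(47.5°): centre at ρ to the left, rotate +47.5° → (-6.0366, -3.8208, 52.4000°)
turn_right(81.4°): centre at ρ to the right, rotate −81.4° → (-2.7417, -3.1384, -29.0000° ≡ 331.0000°)

(-2.7417, -3.1384, 331.0000°)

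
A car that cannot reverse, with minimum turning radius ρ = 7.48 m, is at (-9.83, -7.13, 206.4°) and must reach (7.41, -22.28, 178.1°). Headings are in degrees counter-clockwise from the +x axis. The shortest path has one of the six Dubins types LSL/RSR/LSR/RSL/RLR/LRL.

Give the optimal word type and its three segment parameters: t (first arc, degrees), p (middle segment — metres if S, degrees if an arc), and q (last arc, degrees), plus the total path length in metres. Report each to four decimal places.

LSL: t = 104.2330°, p = 20.9857 m, q = 227.4670°, L = 64.2893 m

Let ψ = atan2(Δy, Δx) = atan2(-15.15, 17.24) = -41.3080° be the start→goal bearing.
Normalize: d = |goal − start| / ρ = 22.950819/7.48 = 3.068291, α = (θ_start − ψ) mod 360° = 247.7080° = 4.323321 rad, β = (θ_goal − ψ) mod 360° = 219.4080° = 3.829393 rad.
Common terms: sin α = -0.925263, cos α = -0.379326, sin β = -0.634839, cos β = -0.772644, cos(α−β) = 0.880477, d² = 9.414412. Work in radians in the unit-radius frame; every candidate has L = ρ·(t + p + q).
LSL: p² = 2 + d² − 2cos(α−β) + 2d(sin α − sin β) = 7.871246; p = √p² = 2.805574; φ = atan2(cos β − cos α, d + sin α − sin β) = -0.140655 rad; t = (φ − α) mod 2π = 1.819209 rad, q = (β − φ) mod 2π = 3.970048 rad → L = 7.48·(1.819209 + 2.805574 + 3.970048) = 7.48·8.594831 = 64.289338 m
RSR: p² = 2 + d² − 2cos(α−β) + 2d(sin β − sin α) = 11.435668; p = √p² = 3.381666; φ = atan2(cos α − cos β, d − sin α + sin β) = 0.116573 rad; t = (α − φ) mod 2π = 4.206748 rad, q = (φ − β) mod 2π = 2.570365 rad → L = 7.48·(4.206748 + 3.381666 + 2.570365) = 7.48·10.158780 = 75.987674 m
LSR: p² = d² − 2 + 2cos(α−β) + 2d(sin α + sin β) = -0.398329 < 0 → infeasible
RSL: p² = d² − 2 + 2cos(α−β) − 2d(sin α + sin β) = 18.749061; p = √p² = 4.330019; φ = atan2(cos α + cos β, d − sin α − sin β) − atan2(2, p) = -0.676635 rad; t = (α − φ) mod 2π = 4.999956 rad, q = (β − φ) mod 2π = 4.506027 rad → L = 7.48·(4.999956 + 4.330019 + 4.506027) = 7.48·13.836002 = 103.493294 m
RLR: c = (6 − d² + 2cos(α−β) + 2d(sin α − sin β))/8 = -0.429458; p = 2π − arccos c = 4.268496 rad; φ = atan2(cos α − cos β, d − sin α + sin β) = 0.116573 rad; t = (α − φ + p/2) mod 2π = 0.057811 rad, q = (α − β − t + p) mod 2π = 4.704613 rad → L = 7.48·(0.057811 + 4.268496 + 4.704613) = 7.48·9.030920 = 67.551282 m
LRL: c = (6 − d² + 2cos(α−β) − 2d(sin α − sin β))/8 = 0.016094; p = 2π − arccos c = 4.728484 rad; φ = atan2(cos β − cos α, d + sin α − sin β) = -0.140655 rad; t = (φ − α + p/2) mod 2π = 4.183451 rad, q = (β − α − t + p) mod 2π = 0.051104 rad → L = 7.48·(4.183451 + 4.728484 + 0.051104) = 7.48·8.963040 = 67.043536 m
Shortest: LSL with L = 64.289338 m ≈ 64.2893 m
Convert LSL to answer units (arcs ×180/π): t = 1.819209·180/π = 104.2330°, p = ρ·p = 7.48·2.805574 = 20.9857 m, q = 3.970048·180/π = 227.4670°, L = 64.2893 m.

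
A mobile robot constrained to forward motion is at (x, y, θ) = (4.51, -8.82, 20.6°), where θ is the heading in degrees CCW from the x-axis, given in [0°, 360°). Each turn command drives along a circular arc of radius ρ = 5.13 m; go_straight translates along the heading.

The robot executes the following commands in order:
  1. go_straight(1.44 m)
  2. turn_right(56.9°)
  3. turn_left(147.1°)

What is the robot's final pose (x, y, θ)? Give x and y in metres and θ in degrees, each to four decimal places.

(18.5326, -3.0248, 110.8000°)

set_pose: (x, y, θ) = (4.5100, -8.8200, 20.6000°), ρ = 5.13
go_straight(1.44): x += 1.44·cos θ, y += 1.44·sin θ → (5.8579, -8.3133, 20.6000°)
turn_right(56.9°): centre at ρ to the right, rotate −56.9° → (10.6999, -8.9809, -36.3000° ≡ 323.7000°)
turn_left(147.1°): centre at ρ to the left, rotate +147.1° → (18.5326, -3.0248, 470.8000° ≡ 110.8000°)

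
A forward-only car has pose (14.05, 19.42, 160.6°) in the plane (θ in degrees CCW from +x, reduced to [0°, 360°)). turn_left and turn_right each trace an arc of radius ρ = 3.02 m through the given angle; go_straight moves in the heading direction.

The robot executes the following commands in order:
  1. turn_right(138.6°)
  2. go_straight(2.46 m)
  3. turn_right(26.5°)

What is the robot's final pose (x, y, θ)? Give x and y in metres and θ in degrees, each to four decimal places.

(17.5709, 26.2008, 355.5000°)

set_pose: (x, y, θ) = (14.0500, 19.4200, 160.6000°), ρ = 3.02
turn_right(138.6°): centre at ρ to the right, rotate −138.6° → (13.9218, 25.0686, 22.0000°)
go_straight(2.46): x += 2.46·cos θ, y += 2.46·sin θ → (16.2027, 25.9902, 22.0000°)
turn_right(26.5°): centre at ρ to the right, rotate −26.5° → (17.5709, 26.2008, -4.5000° ≡ 355.5000°)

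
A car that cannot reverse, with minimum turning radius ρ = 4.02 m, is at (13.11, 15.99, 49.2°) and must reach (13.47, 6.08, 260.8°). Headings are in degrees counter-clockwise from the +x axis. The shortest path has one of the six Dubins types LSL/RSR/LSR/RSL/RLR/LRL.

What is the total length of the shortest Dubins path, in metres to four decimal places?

20.4867 m

Let ψ = atan2(Δy, Δx) = atan2(-9.91, 0.36) = -87.9195° be the start→goal bearing.
Normalize: d = |goal − start| / ρ = 9.916537/4.02 = 2.466800, α = (θ_start − ψ) mod 360° = 137.1195° = 2.393187 rad, β = (θ_goal − ψ) mod 360° = 348.7195° = 6.086304 rad.
Common terms: sin α = 0.680471, cos α = -0.732775, sin β = -0.195612, cos β = 0.980681, cos(α−β) = -0.851727, d² = 6.085103. Work in radians in the unit-radius frame; every candidate has L = ρ·(t + p + q).
LSL: p² = 2 + d² − 2cos(α−β) + 2d(sin α − sin β) = 14.110800; p = √p² = 3.756434; φ = atan2(cos β − cos α, d + sin α − sin β) = 0.473652 rad; t = (φ − α) mod 2π = 4.363650 rad, q = (β − φ) mod 2π = 5.612652 rad → L = 4.02·(4.363650 + 3.756434 + 5.612652) = 4.02·13.732736 = 55.205601 m
RSR: p² = 2 + d² − 2cos(α−β) + 2d(sin β − sin α) = 5.466314; p = √p² = 2.338015; φ = atan2(cos α − cos β, d − sin α + sin β) = -0.822528 rad; t = (α − φ) mod 2π = 3.215715 rad, q = (φ − β) mod 2π = 5.657539 rad → L = 4.02·(3.215715 + 2.338015 + 5.657539) = 4.02·11.211269 = 45.069301 m
LSR: p² = d² − 2 + 2cos(α−β) + 2d(sin α + sin β) = 4.773751; p = √p² = 2.184892; φ = atan2(−cos α − cos β, d + sin α + sin β) − atan2(−2, p) = 0.657454 rad; t = (φ − α) mod 2π = 4.547452 rad, q = (φ − β) mod 2π = 0.854335 rad → L = 4.02·(4.547452 + 2.184892 + 0.854335) = 4.02·7.586679 = 30.498448 m
RSL: p² = d² − 2 + 2cos(α−β) − 2d(sin α + sin β) = -0.010453 < 0 → infeasible
RLR: c = (6 − d² + 2cos(α−β) + 2d(sin α − sin β))/8 = 0.316711; p = 2π − arccos c = 5.034649 rad; φ = atan2(cos α − cos β, d − sin α + sin β) = -0.822528 rad; t = (α − φ + p/2) mod 2π = 5.733039 rad, q = (α − β − t + p) mod 2π = 1.891678 rad → L = 4.02·(5.733039 + 5.034649 + 1.891678) = 4.02·12.659366 = 50.890651 m
LRL: c = (6 − d² + 2cos(α−β) − 2d(sin α − sin β))/8 = -0.763850; p = 2π − arccos c = 3.843131 rad; φ = atan2(cos β − cos α, d + sin α − sin β) = 0.473652 rad; t = (φ − α + p/2) mod 2π = 0.002030 rad, q = (β − α − t + p) mod 2π = 1.251033 rad → L = 4.02·(0.002030 + 3.843131 + 1.251033) = 4.02·5.096194 = 20.486701 m
Shortest: LRL with L = 20.486701 m ≈ 20.4867 m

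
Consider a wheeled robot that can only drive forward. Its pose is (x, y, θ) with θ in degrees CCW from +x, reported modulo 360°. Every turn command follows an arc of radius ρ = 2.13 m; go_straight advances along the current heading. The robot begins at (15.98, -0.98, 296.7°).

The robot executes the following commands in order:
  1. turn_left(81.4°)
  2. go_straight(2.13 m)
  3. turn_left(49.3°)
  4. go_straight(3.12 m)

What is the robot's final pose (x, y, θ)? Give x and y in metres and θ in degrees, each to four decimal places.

set_pose: (x, y, θ) = (15.9800, -0.9800, 296.7000°), ρ = 2.13
turn_left(81.4°): centre at ρ to the left, rotate +81.4° → (18.5446, -2.0475, 378.1000° ≡ 18.1000°)
go_straight(2.13): x += 2.13·cos θ, y += 2.13·sin θ → (20.5692, -1.3858, 18.1000°)
turn_left(49.3°): centre at ρ to the left, rotate +49.3° → (21.8739, -0.1798, 67.4000°)
go_straight(3.12): x += 3.12·cos θ, y += 3.12·sin θ → (23.0729, 2.7007, 67.4000°)

(23.0729, 2.7007, 67.4000°)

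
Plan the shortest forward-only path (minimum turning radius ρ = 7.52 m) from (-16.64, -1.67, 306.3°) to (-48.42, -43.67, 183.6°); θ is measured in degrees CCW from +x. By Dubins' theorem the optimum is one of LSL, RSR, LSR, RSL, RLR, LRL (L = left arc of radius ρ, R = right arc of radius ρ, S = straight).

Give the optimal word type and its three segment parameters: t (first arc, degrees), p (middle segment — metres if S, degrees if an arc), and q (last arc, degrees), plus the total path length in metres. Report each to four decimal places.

RSR: t = 77.3821°, p = 39.8569 m, q = 45.3179°, L = 55.9612 m

Let ψ = atan2(Δy, Δx) = atan2(-42.00, -31.78) = -127.1136° be the start→goal bearing.
Normalize: d = |goal − start| / ρ = 52.668476/7.52 = 7.003787, α = (θ_start − ψ) mod 360° = 73.4136° = 1.281309 rad, β = (θ_goal − ψ) mod 360° = 310.7136° = 5.422975 rad.
Common terms: sin α = 0.958390, cos α = 0.285461, sin β = -0.757980, cos β = 0.652278, cos(α−β) = -0.540240, d² = 49.053029. Work in radians in the unit-radius frame; every candidate has L = ρ·(t + p + q).
LSL: p² = 2 + d² − 2cos(α−β) + 2d(sin α − sin β) = 76.175689; p = √p² = 8.727869; φ = atan2(cos β − cos α, d + sin α − sin β) = 0.042041 rad; t = (φ − α) mod 2π = 5.043917 rad, q = (β − φ) mod 2π = 5.380934 rad → L = 7.52·(5.043917 + 8.727869 + 5.380934) = 7.52·19.152720 = 144.028455 m
RSR: p² = 2 + d² − 2cos(α−β) + 2d(sin β − sin α) = 28.091330; p = √p² = 5.300125; φ = atan2(cos α − cos β, d − sin α + sin β) = -0.069264 rad; t = (α − φ) mod 2π = 1.350573 rad, q = (φ − β) mod 2π = 0.790946 rad → L = 7.52·(1.350573 + 5.300125 + 0.790946) = 7.52·7.441644 = 55.961166 m
LSR: p² = d² − 2 + 2cos(α−β) + 2d(sin α + sin β) = 48.779813; p = √p² = 6.984255; φ = atan2(−cos α − cos β, d + sin α + sin β) − atan2(−2, p) = 0.149457 rad; t = (φ − α) mod 2π = 5.151334 rad, q = (φ − β) mod 2π = 1.009667 rad → L = 7.52·(5.151334 + 6.984255 + 1.009667) = 7.52·13.145256 = 98.852324 m
RSL: p² = d² − 2 + 2cos(α−β) − 2d(sin α + sin β) = 43.165284; p = √p² = 6.570029; φ = atan2(cos α + cos β, d − sin α − sin β) − atan2(2, p) = -0.158529 rad; t = (α − φ) mod 2π = 1.439837 rad, q = (β − φ) mod 2π = 5.581504 rad → L = 7.52·(1.439837 + 6.570029 + 5.581504) = 7.52·13.591370 = 102.207106 m
RLR: c = (6 − d² + 2cos(α−β) + 2d(sin α − sin β))/8 = -2.511416, |c| > 1 → infeasible
LRL: c = (6 − d² + 2cos(α−β) − 2d(sin α − sin β))/8 = -8.521961, |c| > 1 → infeasible
Shortest: RSR with L = 55.961166 m ≈ 55.9612 m
Convert RSR to answer units (arcs ×180/π): t = 1.350573·180/π = 77.3821°, p = ρ·p = 7.52·5.300125 = 39.8569 m, q = 0.790946·180/π = 45.3179°, L = 55.9612 m.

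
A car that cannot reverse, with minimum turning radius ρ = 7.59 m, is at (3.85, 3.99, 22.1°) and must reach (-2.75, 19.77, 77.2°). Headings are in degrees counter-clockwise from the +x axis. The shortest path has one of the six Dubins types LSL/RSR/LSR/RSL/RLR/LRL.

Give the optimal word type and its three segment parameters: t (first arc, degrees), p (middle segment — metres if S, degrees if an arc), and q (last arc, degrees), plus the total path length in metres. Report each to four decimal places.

RSR: t = 286.5476°, p = 21.2304 m, q = 18.3524°, L = 61.6207 m

Let ψ = atan2(Δy, Δx) = atan2(15.78, -6.60) = 112.6972° be the start→goal bearing.
Normalize: d = |goal − start| / ρ = 17.104631/7.59 = 2.253575, α = (θ_start − ψ) mod 360° = 269.4028° = 4.701966 rad, β = (θ_goal − ψ) mod 360° = 324.5028° = 5.663643 rad.
Common terms: sin α = -0.999946, cos α = -0.010422, sin β = -0.580663, cos β = 0.814144, cos(α−β) = 0.572146, d² = 5.078598. Work in radians in the unit-radius frame; every candidate has L = ρ·(t + p + q).
LSL: p² = 2 + d² − 2cos(α−β) + 2d(sin α − sin β) = 4.044536; p = √p² = 2.011103; φ = atan2(cos β − cos α, d + sin α − sin β) = 0.422462 rad; t = (φ − α) mod 2π = 2.003681 rad, q = (β − φ) mod 2π = 5.241181 rad → L = 7.59·(2.003681 + 2.011103 + 5.241181) = 7.59·9.255965 = 70.252773 m
RSR: p² = 2 + d² − 2cos(α−β) + 2d(sin β − sin α) = 7.824078; p = √p² = 2.797155; φ = atan2(cos α − cos β, d − sin α + sin β) = -0.299233 rad; t = (α − φ) mod 2π = 5.001200 rad, q = (φ − β) mod 2π = 0.320309 rad → L = 7.59·(5.001200 + 2.797155 + 0.320309) = 7.59·8.118664 = 61.620661 m
LSR: p² = d² − 2 + 2cos(α−β) + 2d(sin α + sin β) = -2.901148 < 0 → infeasible
RSL: p² = d² − 2 + 2cos(α−β) − 2d(sin α + sin β) = 11.346928; p = √p² = 3.368520; φ = atan2(cos α + cos β, d − sin α − sin β) − atan2(2, p) = -0.329170 rad; t = (α − φ) mod 2π = 5.031136 rad, q = (β − φ) mod 2π = 5.992813 rad → L = 7.59·(5.031136 + 3.368520 + 5.992813) = 7.59·14.392469 = 109.238843 m
RLR: c = (6 − d² + 2cos(α−β) + 2d(sin α − sin β))/8 = 0.021990; p = 2π − arccos c = 4.734381 rad; φ = atan2(cos α − cos β, d − sin α + sin β) = -0.299233 rad; t = (α − φ + p/2) mod 2π = 1.085205 rad, q = (α − β − t + p) mod 2π = 2.687500 rad → L = 7.59·(1.085205 + 4.734381 + 2.687500) = 7.59·8.507086 = 64.568780 m
LRL: c = (6 − d² + 2cos(α−β) − 2d(sin α − sin β))/8 = 0.494433; p = 2π − arccos c = 5.229571 rad; φ = atan2(cos β − cos α, d + sin α − sin β) = 0.422462 rad; t = (φ − α + p/2) mod 2π = 4.618466 rad, q = (β − α − t + p) mod 2π = 1.572781 rad → L = 7.59·(4.618466 + 5.229571 + 1.572781) = 7.59·11.420819 = 86.684018 m
Shortest: RSR with L = 61.620661 m ≈ 61.6207 m
Convert RSR to answer units (arcs ×180/π): t = 5.001200·180/π = 286.5476°, p = ρ·p = 7.59·2.797155 = 21.2304 m, q = 0.320309·180/π = 18.3524°, L = 61.6207 m.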